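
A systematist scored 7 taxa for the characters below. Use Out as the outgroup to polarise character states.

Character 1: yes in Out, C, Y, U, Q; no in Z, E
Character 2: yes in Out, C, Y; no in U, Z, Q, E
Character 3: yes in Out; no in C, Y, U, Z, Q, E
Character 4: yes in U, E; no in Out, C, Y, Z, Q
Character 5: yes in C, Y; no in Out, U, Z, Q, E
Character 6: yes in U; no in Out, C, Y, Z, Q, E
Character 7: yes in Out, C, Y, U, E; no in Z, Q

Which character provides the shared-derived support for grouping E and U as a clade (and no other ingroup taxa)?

Character 4

Character polarity is set by the outgroup: the derived state is whichever differs from the outgroup's state, so for Character 1, Character 2, Character 3, Character 7 the derived state is 'no', and for the remaining characters it is 'yes'.
Character 1 groups E and Z, which is incompatible with the clades supported by the remaining characters; treating it as convergent (homoplasy) costs fewer steps than any alternative tree.
Character 2 (derived state 'no') is shared by E, Q, U, and Z — a synapomorphy uniting that clade.
All ingroup taxa share the derived state 'no' for Character 3; it defines the ingroup but does not resolve relationships within it.
Character 4 (derived state 'yes') is shared by E and U — a synapomorphy uniting that clade.
Only C and Y show the derived state 'yes' for Character 5, supporting them as a clade.
Character 6 (derived state 'yes') is unique to U (autapomorphy; uninformative for grouping).
Only Q and Z show the derived state 'no' for Character 7, supporting them as a clade.
Most parsimonious ingroup topology: ((C,Y),((U,E),(Z,Q))).
The clade {E, U} is supported by Character 4: its derived state 'yes' occurs in exactly those taxa and in no other taxon (including the outgroup).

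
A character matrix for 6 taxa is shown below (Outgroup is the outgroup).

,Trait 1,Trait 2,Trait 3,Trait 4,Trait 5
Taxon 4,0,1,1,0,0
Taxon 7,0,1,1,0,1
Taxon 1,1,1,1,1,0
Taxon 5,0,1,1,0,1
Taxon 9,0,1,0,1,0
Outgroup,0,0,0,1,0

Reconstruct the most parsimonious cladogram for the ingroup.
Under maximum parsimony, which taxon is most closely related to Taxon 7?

Taxon 5

Character polarity is set by the outgroup: the derived state is whichever differs from the outgroup's state, so for Trait 4 the derived state is '0', and for the remaining characters it is '1'.
Trait 1 (derived state '1') is unique to Taxon 1 (autapomorphy; uninformative for grouping).
All ingroup taxa share the derived state '1' for Trait 2; it defines the ingroup but does not resolve relationships within it.
Only Taxon 1, Taxon 4, Taxon 5, and Taxon 7 show the derived state '1' for Trait 3, supporting them as a clade.
Only Taxon 4, Taxon 5, and Taxon 7 show the derived state '0' for Trait 4, supporting them as a clade.
Trait 5: derived state '1' in Taxon 5 and Taxon 7 only — synapomorphy for {Taxon 5, Taxon 7}.
Most parsimonious ingroup topology: (((Taxon 4,(Taxon 7,Taxon 5)),Taxon 1),Taxon 9).
Taxon 7 and Taxon 5 form a cherry on this tree, so they are sister taxa.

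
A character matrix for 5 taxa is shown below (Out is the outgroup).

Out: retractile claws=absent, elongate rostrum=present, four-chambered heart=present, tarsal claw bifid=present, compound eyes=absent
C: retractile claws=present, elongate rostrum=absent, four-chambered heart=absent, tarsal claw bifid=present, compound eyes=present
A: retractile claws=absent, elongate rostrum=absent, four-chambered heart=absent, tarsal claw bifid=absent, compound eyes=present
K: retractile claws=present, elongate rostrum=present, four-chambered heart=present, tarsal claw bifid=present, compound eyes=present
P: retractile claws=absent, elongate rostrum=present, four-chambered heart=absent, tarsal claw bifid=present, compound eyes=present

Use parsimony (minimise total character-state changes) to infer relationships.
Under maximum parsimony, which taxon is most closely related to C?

A

Character polarity is set by the outgroup: the derived state is whichever differs from the outgroup's state, so for elongate rostrum, four-chambered heart, tarsal claw bifid the derived state is 'absent', and for the remaining characters it is 'present'.
retractile claws (state 'present') occurs in C and K but conflicts with the nesting implied by the other characters — most parsimoniously interpreted as homoplasy.
Only A and C show the derived state 'absent' for elongate rostrum, supporting them as a clade.
Only A, C, and P show the derived state 'absent' for four-chambered heart, supporting them as a clade.
tarsal claw bifid: derived state 'absent' in A only — an autapomorphy, so it tells us nothing about relationships among taxa.
All ingroup taxa share the derived state 'present' for compound eyes; it defines the ingroup but does not resolve relationships within it.
Most parsimonious ingroup topology: (((C,A),P),K).
C and A form a cherry on this tree, so they are sister taxa.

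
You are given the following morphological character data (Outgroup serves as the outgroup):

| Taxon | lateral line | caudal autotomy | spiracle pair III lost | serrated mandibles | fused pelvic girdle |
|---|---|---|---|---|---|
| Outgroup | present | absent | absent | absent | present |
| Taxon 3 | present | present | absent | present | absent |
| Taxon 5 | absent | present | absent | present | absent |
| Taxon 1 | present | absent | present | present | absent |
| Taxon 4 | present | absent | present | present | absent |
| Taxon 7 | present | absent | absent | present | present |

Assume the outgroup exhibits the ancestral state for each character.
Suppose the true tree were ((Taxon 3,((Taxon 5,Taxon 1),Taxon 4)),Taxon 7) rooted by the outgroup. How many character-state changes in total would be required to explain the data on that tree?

Map each character onto ((Taxon 3,((Taxon 5,Taxon 1),Taxon 4)),Taxon 7) (rooted by Outgroup) and count the minimum state changes it requires (Fitch parsimony):
lateral line: 1; caudal autotomy: 2; spiracle pair III lost: 2; serrated mandibles: 1; fused pelvic girdle: 1.
Total tree length = 7.

7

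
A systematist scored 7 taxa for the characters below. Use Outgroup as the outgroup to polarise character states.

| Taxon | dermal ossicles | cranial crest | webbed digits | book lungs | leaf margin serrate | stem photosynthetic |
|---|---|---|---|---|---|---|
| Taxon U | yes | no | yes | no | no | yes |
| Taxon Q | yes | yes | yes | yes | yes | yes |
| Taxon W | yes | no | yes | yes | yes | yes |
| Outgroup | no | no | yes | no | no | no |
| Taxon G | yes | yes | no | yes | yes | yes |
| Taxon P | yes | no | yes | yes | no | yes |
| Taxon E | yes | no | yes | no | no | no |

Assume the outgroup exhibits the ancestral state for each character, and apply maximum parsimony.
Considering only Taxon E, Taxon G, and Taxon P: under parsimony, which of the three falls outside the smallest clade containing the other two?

Taxon E

Character polarity is set by the outgroup: the derived state is whichever differs from the outgroup's state, so for webbed digits the derived state is 'no', and for the remaining characters it is 'yes'.
All ingroup taxa share the derived state 'yes' for dermal ossicles; it defines the ingroup but does not resolve relationships within it.
cranial crest: derived state 'yes' in Taxon G and Taxon Q only — synapomorphy for {Taxon G, Taxon Q}.
webbed digits (derived state 'no') is unique to Taxon G (autapomorphy; uninformative for grouping).
book lungs (derived state 'yes') is shared by Taxon G, Taxon P, Taxon Q, and Taxon W — a synapomorphy uniting that clade.
leaf margin serrate (derived state 'yes') is shared by Taxon G, Taxon Q, and Taxon W — a synapomorphy uniting that clade.
stem photosynthetic (derived state 'yes') is shared by Taxon G, Taxon P, Taxon Q, Taxon U, and Taxon W — a synapomorphy uniting that clade.
Most parsimonious ingroup topology: ((((Taxon W,(Taxon G,Taxon Q)),Taxon P),Taxon U),Taxon E).
Taxon P and Taxon G share a more recent common ancestor with each other than either does with Taxon E, so Taxon E is the least closely related of the three.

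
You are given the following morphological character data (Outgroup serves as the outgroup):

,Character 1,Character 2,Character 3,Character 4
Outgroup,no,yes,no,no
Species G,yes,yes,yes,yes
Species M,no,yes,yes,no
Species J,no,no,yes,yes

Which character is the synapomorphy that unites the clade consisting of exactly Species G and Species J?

Character 4

Character polarity is set by the outgroup: the derived state is whichever differs from the outgroup's state, so for Character 2 the derived state is 'no', and for the remaining characters it is 'yes'.
Character 1 (derived state 'yes') is unique to Species G (autapomorphy; uninformative for grouping).
Character 2: derived state 'no' in Species J only — an autapomorphy, so it tells us nothing about relationships among taxa.
All ingroup taxa share the derived state 'yes' for Character 3; it defines the ingroup but does not resolve relationships within it.
Only Species G and Species J show the derived state 'yes' for Character 4, supporting them as a clade.
Most parsimonious ingroup topology: ((Species G,Species J),Species M).
The clade {Species G, Species J} is supported by Character 4: its derived state 'yes' occurs in exactly those taxa and in no other taxon (including the outgroup).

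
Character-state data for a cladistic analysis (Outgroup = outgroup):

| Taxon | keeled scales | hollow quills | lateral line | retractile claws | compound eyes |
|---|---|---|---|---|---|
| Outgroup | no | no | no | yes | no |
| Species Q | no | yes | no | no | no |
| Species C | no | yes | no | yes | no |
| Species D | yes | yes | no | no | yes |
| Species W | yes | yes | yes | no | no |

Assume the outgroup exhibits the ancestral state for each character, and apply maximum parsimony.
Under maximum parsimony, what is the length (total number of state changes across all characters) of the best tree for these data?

5

Character polarity is set by the outgroup: the derived state is whichever differs from the outgroup's state, so for retractile claws the derived state is 'no', and for the remaining characters it is 'yes'.
Only Species D and Species W show the derived state 'yes' for keeled scales, supporting them as a clade.
hollow quills (derived state 'yes') is shared by all ingroup taxa — unites the whole ingroup.
lateral line: derived state 'yes' in Species W only — an autapomorphy, so it tells us nothing about relationships among taxa.
retractile claws (derived state 'no') is shared by Species D, Species Q, and Species W — a synapomorphy uniting that clade.
compound eyes: derived state 'yes' in Species D only — an autapomorphy, so it tells us nothing about relationships among taxa.
Most parsimonious ingroup topology: ((Species Q,(Species D,Species W)),Species C).
Changes per character on this tree: keeled scales: 1; hollow quills: 1; lateral line: 1; retractile claws: 1; compound eyes: 1.
Total = 5.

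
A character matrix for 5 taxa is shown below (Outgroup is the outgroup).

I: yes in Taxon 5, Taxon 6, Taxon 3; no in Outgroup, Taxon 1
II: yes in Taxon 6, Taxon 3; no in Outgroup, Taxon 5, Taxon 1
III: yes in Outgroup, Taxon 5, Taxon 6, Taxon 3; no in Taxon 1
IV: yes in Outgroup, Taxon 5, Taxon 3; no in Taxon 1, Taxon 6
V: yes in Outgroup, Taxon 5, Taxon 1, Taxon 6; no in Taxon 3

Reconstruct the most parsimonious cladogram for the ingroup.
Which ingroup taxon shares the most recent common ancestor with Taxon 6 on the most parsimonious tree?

Taxon 3

Character polarity is set by the outgroup: the derived state is whichever differs from the outgroup's state, so for III, IV, V the derived state is 'no', and for the remaining characters it is 'yes'.
I: derived state 'yes' in Taxon 3, Taxon 5, and Taxon 6 only — synapomorphy for {Taxon 3, Taxon 5, Taxon 6}.
Only Taxon 3 and Taxon 6 show the derived state 'yes' for II, supporting them as a clade.
III: derived state 'no' in Taxon 1 only — an autapomorphy, so it tells us nothing about relationships among taxa.
IV (state 'no') occurs in Taxon 1 and Taxon 6 but conflicts with the nesting implied by the other characters — most parsimoniously interpreted as homoplasy.
V (derived state 'no') is unique to Taxon 3 (autapomorphy; uninformative for grouping).
Most parsimonious ingroup topology: ((Taxon 5,(Taxon 6,Taxon 3)),Taxon 1).
Taxon 6 and Taxon 3 form a cherry on this tree, so they are sister taxa.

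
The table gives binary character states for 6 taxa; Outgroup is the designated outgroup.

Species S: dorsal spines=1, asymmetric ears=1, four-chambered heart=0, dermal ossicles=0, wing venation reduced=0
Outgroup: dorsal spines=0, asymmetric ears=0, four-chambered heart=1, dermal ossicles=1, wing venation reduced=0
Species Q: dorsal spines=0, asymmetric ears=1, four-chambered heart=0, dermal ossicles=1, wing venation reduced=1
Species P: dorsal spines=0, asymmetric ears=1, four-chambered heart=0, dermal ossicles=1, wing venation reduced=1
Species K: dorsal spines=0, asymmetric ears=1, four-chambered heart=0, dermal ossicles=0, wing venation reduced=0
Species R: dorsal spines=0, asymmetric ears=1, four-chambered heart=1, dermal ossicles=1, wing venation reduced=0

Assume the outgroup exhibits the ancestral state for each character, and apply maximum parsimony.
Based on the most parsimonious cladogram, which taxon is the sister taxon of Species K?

Character polarity is set by the outgroup: the derived state is whichever differs from the outgroup's state, so for four-chambered heart, dermal ossicles the derived state is '0', and for the remaining characters it is '1'.
dorsal spines (derived state '1') is unique to Species S (autapomorphy; uninformative for grouping).
asymmetric ears (derived state '1') is shared by all ingroup taxa — unites the whole ingroup.
Only Species K, Species P, Species Q, and Species S show the derived state '0' for four-chambered heart, supporting them as a clade.
dermal ossicles: derived state '0' in Species K and Species S only — synapomorphy for {Species K, Species S}.
wing venation reduced: derived state '1' in Species P and Species Q only — synapomorphy for {Species P, Species Q}.
Most parsimonious ingroup topology: (((Species S,Species K),(Species Q,Species P)),Species R).
Species K and Species S form a cherry on this tree, so they are sister taxa.

Species S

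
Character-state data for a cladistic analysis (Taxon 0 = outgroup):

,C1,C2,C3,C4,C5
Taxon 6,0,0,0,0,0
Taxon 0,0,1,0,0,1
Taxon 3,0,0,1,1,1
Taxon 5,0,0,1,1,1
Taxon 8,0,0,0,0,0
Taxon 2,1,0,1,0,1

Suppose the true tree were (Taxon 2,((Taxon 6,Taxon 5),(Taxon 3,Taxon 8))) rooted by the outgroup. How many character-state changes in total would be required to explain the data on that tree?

Map each character onto (Taxon 2,((Taxon 6,Taxon 5),(Taxon 3,Taxon 8))) (rooted by Taxon 0) and count the minimum state changes it requires (Fitch parsimony):
C1: 1; C2: 1; C3: 3; C4: 2; C5: 2.
Total tree length = 9.

9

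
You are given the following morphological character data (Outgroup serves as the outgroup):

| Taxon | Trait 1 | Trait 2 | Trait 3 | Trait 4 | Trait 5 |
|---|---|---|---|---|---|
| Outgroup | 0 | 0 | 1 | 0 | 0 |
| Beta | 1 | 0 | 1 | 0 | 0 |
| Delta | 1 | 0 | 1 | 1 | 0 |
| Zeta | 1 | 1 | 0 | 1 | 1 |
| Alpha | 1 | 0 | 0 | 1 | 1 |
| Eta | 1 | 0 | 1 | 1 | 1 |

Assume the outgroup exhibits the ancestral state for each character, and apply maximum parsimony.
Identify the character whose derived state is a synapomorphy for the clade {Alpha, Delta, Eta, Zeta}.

Character polarity is set by the outgroup: the derived state is whichever differs from the outgroup's state, so for Trait 3 the derived state is '0', and for the remaining characters it is '1'.
All ingroup taxa share the derived state '1' for Trait 1; it defines the ingroup but does not resolve relationships within it.
Trait 2: derived state '1' in Zeta only — an autapomorphy, so it tells us nothing about relationships among taxa.
Trait 3: derived state '0' in Alpha and Zeta only — synapomorphy for {Alpha, Zeta}.
Only Alpha, Delta, Eta, and Zeta show the derived state '1' for Trait 4, supporting them as a clade.
Only Alpha, Eta, and Zeta show the derived state '1' for Trait 5, supporting them as a clade.
Most parsimonious ingroup topology: (Beta,(Delta,((Zeta,Alpha),Eta))).
The clade {Alpha, Delta, Eta, Zeta} is supported by Trait 4: its derived state '1' occurs in exactly those taxa and in no other taxon (including the outgroup).

Trait 4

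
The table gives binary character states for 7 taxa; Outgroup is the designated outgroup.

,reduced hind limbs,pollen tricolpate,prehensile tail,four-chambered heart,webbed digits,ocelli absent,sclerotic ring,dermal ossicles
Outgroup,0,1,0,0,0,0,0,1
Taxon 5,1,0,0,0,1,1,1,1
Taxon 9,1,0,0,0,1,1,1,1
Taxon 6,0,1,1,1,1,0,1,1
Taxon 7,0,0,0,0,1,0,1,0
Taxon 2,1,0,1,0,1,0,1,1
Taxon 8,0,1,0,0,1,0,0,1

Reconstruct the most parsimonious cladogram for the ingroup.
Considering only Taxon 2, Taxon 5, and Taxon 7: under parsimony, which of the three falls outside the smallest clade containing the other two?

Taxon 7

Character polarity is set by the outgroup: the derived state is whichever differs from the outgroup's state, so for pollen tricolpate, dermal ossicles the derived state is '0', and for the remaining characters it is '1'.
Only Taxon 2, Taxon 5, and Taxon 9 show the derived state '1' for reduced hind limbs, supporting them as a clade.
pollen tricolpate: derived state '0' in Taxon 2, Taxon 5, Taxon 7, and Taxon 9 only — synapomorphy for {Taxon 2, Taxon 5, Taxon 7, Taxon 9}.
prehensile tail (state '1') occurs in Taxon 2 and Taxon 6 but conflicts with the nesting implied by the other characters — most parsimoniously interpreted as homoplasy.
four-chambered heart (derived state '1') is unique to Taxon 6 (autapomorphy; uninformative for grouping).
All ingroup taxa share the derived state '1' for webbed digits; it defines the ingroup but does not resolve relationships within it.
Only Taxon 5 and Taxon 9 show the derived state '1' for ocelli absent, supporting them as a clade.
sclerotic ring: derived state '1' in Taxon 2, Taxon 5, Taxon 6, Taxon 7, and Taxon 9 only — synapomorphy for {Taxon 2, Taxon 5, Taxon 6, Taxon 7, Taxon 9}.
dermal ossicles: derived state '0' in Taxon 7 only — an autapomorphy, so it tells us nothing about relationships among taxa.
Most parsimonious ingroup topology: (((((Taxon 5,Taxon 9),Taxon 2),Taxon 7),Taxon 6),Taxon 8).
Taxon 5 and Taxon 2 share a more recent common ancestor with each other than either does with Taxon 7, so Taxon 7 is the least closely related of the three.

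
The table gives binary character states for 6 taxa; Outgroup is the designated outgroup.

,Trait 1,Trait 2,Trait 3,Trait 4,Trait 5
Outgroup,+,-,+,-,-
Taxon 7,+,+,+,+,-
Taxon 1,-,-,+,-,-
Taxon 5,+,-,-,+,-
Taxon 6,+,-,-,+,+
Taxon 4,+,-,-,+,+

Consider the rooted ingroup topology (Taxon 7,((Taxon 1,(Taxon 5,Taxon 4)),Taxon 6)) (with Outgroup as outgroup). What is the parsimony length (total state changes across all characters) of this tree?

Map each character onto (Taxon 7,((Taxon 1,(Taxon 5,Taxon 4)),Taxon 6)) (rooted by Outgroup) and count the minimum state changes it requires (Fitch parsimony):
Trait 1: 1; Trait 2: 1; Trait 3: 2; Trait 4: 2; Trait 5: 2.
Total tree length = 8.

8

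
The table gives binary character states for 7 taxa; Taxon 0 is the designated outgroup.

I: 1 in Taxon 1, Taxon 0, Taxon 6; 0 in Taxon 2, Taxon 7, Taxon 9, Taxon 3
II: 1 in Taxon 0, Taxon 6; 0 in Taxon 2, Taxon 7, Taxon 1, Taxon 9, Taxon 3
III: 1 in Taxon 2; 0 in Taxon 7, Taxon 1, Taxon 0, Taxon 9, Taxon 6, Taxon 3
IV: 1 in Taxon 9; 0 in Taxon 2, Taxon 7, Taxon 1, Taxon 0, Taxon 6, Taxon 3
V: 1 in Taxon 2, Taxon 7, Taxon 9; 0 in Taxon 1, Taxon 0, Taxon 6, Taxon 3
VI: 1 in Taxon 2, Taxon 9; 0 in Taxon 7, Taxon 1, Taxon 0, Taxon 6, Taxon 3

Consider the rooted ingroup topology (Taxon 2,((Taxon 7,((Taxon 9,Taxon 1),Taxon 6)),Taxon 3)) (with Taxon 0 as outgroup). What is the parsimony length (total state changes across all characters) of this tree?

12

Map each character onto (Taxon 2,((Taxon 7,((Taxon 9,Taxon 1),Taxon 6)),Taxon 3)) (rooted by Taxon 0) and count the minimum state changes it requires (Fitch parsimony):
I: 3; II: 2; III: 1; IV: 1; V: 3; VI: 2.
Total tree length = 12.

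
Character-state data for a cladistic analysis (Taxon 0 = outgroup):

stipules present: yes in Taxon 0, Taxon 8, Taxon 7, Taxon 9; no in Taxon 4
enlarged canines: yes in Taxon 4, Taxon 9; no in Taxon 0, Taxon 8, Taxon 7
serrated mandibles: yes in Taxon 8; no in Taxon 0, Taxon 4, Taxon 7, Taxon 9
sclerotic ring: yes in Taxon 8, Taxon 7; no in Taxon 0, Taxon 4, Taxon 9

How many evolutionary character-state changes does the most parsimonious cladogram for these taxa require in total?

Character polarity is set by the outgroup: the derived state is whichever differs from the outgroup's state, so for stipules present the derived state is 'no', and for the remaining characters it is 'yes'.
stipules present: derived state 'no' in Taxon 4 only — an autapomorphy, so it tells us nothing about relationships among taxa.
enlarged canines (derived state 'yes') is shared by Taxon 4 and Taxon 9 — a synapomorphy uniting that clade.
serrated mandibles (derived state 'yes') is unique to Taxon 8 (autapomorphy; uninformative for grouping).
Only Taxon 7 and Taxon 8 show the derived state 'yes' for sclerotic ring, supporting them as a clade.
Most parsimonious ingroup topology: ((Taxon 4,Taxon 9),(Taxon 8,Taxon 7)).
Changes per character on this tree: stipules present: 1; enlarged canines: 1; serrated mandibles: 1; sclerotic ring: 1.
Total = 4.

4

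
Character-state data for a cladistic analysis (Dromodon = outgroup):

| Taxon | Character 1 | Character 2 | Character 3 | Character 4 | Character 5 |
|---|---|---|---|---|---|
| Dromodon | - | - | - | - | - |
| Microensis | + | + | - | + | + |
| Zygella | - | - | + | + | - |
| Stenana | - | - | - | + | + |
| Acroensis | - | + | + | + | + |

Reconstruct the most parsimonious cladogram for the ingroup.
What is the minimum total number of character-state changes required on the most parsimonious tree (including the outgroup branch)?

The outgroup has state '-' for every character, so '+' is the derived state throughout.
Character 1: derived state '+' in Microensis only — an autapomorphy, so it tells us nothing about relationships among taxa.
Character 2 (derived state '+') is shared by Acroensis and Microensis — a synapomorphy uniting that clade.
Character 3 (state '+') occurs in Acroensis and Zygella but conflicts with the nesting implied by the other characters — most parsimoniously interpreted as homoplasy.
Character 4 (derived state '+') is shared by all ingroup taxa — unites the whole ingroup.
Character 5 (derived state '+') is shared by Acroensis, Microensis, and Stenana — a synapomorphy uniting that clade.
Most parsimonious ingroup topology: (((Microensis,Acroensis),Stenana),Zygella).
Changes per character on this tree: Character 1: 1; Character 2: 1; Character 3: 2; Character 4: 1; Character 5: 1.
Total = 6.

6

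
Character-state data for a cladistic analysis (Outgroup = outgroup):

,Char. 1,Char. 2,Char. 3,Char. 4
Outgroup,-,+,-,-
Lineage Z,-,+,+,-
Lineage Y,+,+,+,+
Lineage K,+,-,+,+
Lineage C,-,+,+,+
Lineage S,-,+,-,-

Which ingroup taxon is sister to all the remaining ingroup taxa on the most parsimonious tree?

Lineage S

Character polarity is set by the outgroup: the derived state is whichever differs from the outgroup's state, so for Char. 2 the derived state is '-', and for the remaining characters it is '+'.
Only Lineage K and Lineage Y show the derived state '+' for Char. 1, supporting them as a clade.
Char. 2 (derived state '-') is unique to Lineage K (autapomorphy; uninformative for grouping).
Char. 3: derived state '+' in Lineage C, Lineage K, Lineage Y, and Lineage Z only — synapomorphy for {Lineage C, Lineage K, Lineage Y, Lineage Z}.
Char. 4: derived state '+' in Lineage C, Lineage K, and Lineage Y only — synapomorphy for {Lineage C, Lineage K, Lineage Y}.
Most parsimonious ingroup topology: ((Lineage Z,((Lineage Y,Lineage K),Lineage C)),Lineage S).
Lineage S is sister to the clade containing all other ingroup taxa, so it is the earliest-diverging (most basal) ingroup lineage.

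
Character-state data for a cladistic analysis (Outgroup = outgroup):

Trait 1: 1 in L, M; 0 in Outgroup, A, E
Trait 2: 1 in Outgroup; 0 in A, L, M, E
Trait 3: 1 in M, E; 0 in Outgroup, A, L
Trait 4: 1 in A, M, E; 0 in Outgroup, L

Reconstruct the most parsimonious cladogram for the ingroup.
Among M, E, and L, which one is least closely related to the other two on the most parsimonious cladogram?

L

Character polarity is set by the outgroup: the derived state is whichever differs from the outgroup's state, so for Trait 2 the derived state is '0', and for the remaining characters it is '1'.
Trait 1 (state '1') occurs in L and M but conflicts with the nesting implied by the other characters — most parsimoniously interpreted as homoplasy.
All ingroup taxa share the derived state '0' for Trait 2; it defines the ingroup but does not resolve relationships within it.
Trait 3 (derived state '1') is shared by E and M — a synapomorphy uniting that clade.
Only A, E, and M show the derived state '1' for Trait 4, supporting them as a clade.
Most parsimonious ingroup topology: ((A,(M,E)),L).
E and M share a more recent common ancestor with each other than either does with L, so L is the least closely related of the three.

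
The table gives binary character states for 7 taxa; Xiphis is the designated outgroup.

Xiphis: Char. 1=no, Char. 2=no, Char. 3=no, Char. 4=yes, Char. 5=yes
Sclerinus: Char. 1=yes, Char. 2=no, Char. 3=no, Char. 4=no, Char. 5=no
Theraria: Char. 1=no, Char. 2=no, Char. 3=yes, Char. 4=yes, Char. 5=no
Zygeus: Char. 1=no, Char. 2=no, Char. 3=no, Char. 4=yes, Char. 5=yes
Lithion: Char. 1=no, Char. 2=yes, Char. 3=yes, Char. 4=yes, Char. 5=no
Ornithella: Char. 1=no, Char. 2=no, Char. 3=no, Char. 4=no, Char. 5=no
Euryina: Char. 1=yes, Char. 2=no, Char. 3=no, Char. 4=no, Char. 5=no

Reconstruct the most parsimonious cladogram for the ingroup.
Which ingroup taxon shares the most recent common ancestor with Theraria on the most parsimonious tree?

Lithion

Character polarity is set by the outgroup: the derived state is whichever differs from the outgroup's state, so for Char. 4, Char. 5 the derived state is 'no', and for the remaining characters it is 'yes'.
Char. 1 (derived state 'yes') is shared by Euryina and Sclerinus — a synapomorphy uniting that clade.
Char. 2 (derived state 'yes') is unique to Lithion (autapomorphy; uninformative for grouping).
Char. 3: derived state 'yes' in Lithion and Theraria only — synapomorphy for {Lithion, Theraria}.
Char. 4: derived state 'no' in Euryina, Ornithella, and Sclerinus only — synapomorphy for {Euryina, Ornithella, Sclerinus}.
Char. 5: derived state 'no' in Euryina, Lithion, Ornithella, Sclerinus, and Theraria only — synapomorphy for {Euryina, Lithion, Ornithella, Sclerinus, Theraria}.
Most parsimonious ingroup topology: ((((Sclerinus,Euryina),Ornithella),(Theraria,Lithion)),Zygeus).
Theraria and Lithion form a cherry on this tree, so they are sister taxa.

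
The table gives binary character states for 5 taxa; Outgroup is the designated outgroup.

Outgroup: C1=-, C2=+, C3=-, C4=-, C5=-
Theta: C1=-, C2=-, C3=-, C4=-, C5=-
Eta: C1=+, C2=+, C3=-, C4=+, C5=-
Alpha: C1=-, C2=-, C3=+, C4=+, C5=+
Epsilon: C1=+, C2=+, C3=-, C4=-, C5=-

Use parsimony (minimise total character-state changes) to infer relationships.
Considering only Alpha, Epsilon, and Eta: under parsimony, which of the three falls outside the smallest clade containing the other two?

Character polarity is set by the outgroup: the derived state is whichever differs from the outgroup's state, so for C2 the derived state is '-', and for the remaining characters it is '+'.
Only Epsilon and Eta show the derived state '+' for C1, supporting them as a clade.
C2: derived state '-' in Alpha and Theta only — synapomorphy for {Alpha, Theta}.
C3: derived state '+' in Alpha only — an autapomorphy, so it tells us nothing about relationships among taxa.
C4 (state '+') occurs in Alpha and Eta but conflicts with the nesting implied by the other characters — most parsimoniously interpreted as homoplasy.
C5: derived state '+' in Alpha only — an autapomorphy, so it tells us nothing about relationships among taxa.
Most parsimonious ingroup topology: ((Theta,Alpha),(Eta,Epsilon)).
Epsilon and Eta share a more recent common ancestor with each other than either does with Alpha, so Alpha is the least closely related of the three.

Alpha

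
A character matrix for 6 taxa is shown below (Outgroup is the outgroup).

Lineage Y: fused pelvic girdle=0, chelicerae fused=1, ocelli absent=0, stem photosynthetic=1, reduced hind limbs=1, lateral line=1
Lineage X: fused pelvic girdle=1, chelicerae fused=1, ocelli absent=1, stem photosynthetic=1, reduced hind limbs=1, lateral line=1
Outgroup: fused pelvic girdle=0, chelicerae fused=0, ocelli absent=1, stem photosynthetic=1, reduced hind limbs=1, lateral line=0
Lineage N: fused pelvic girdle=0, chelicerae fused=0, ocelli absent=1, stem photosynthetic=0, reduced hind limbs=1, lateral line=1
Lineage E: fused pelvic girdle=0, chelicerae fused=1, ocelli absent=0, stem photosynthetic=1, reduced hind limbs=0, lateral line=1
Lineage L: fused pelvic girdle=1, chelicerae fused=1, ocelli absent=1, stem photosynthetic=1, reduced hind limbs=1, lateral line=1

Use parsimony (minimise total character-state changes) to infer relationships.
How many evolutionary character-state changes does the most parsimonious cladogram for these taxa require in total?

Character polarity is set by the outgroup: the derived state is whichever differs from the outgroup's state, so for ocelli absent, stem photosynthetic, reduced hind limbs the derived state is '0', and for the remaining characters it is '1'.
Only Lineage L and Lineage X show the derived state '1' for fused pelvic girdle, supporting them as a clade.
chelicerae fused (derived state '1') is shared by Lineage E, Lineage L, Lineage X, and Lineage Y — a synapomorphy uniting that clade.
ocelli absent (derived state '0') is shared by Lineage E and Lineage Y — a synapomorphy uniting that clade.
stem photosynthetic: derived state '0' in Lineage N only — an autapomorphy, so it tells us nothing about relationships among taxa.
reduced hind limbs (derived state '0') is unique to Lineage E (autapomorphy; uninformative for grouping).
lateral line (derived state '1') is shared by all ingroup taxa — unites the whole ingroup.
Most parsimonious ingroup topology: (((Lineage X,Lineage L),(Lineage E,Lineage Y)),Lineage N).
Changes per character on this tree: fused pelvic girdle: 1; chelicerae fused: 1; ocelli absent: 1; stem photosynthetic: 1; reduced hind limbs: 1; lateral line: 1.
Total = 6.

6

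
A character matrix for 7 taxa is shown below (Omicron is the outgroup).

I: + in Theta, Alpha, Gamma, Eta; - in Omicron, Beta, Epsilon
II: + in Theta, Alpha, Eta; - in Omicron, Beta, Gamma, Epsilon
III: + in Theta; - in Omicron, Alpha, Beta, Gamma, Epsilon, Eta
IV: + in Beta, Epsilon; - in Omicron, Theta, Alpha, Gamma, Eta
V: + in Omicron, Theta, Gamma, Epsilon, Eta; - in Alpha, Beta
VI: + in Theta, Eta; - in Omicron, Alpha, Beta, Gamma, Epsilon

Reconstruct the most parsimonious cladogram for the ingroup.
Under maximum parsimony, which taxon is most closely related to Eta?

Character polarity is set by the outgroup: the derived state is whichever differs from the outgroup's state, so for V the derived state is '-', and for the remaining characters it is '+'.
I (derived state '+') is shared by Alpha, Eta, Gamma, and Theta — a synapomorphy uniting that clade.
II (derived state '+') is shared by Alpha, Eta, and Theta — a synapomorphy uniting that clade.
III: derived state '+' in Theta only — an autapomorphy, so it tells us nothing about relationships among taxa.
IV (derived state '+') is shared by Beta and Epsilon — a synapomorphy uniting that clade.
V (state '-') occurs in Alpha and Beta but conflicts with the nesting implied by the other characters — most parsimoniously interpreted as homoplasy.
VI: derived state '+' in Eta and Theta only — synapomorphy for {Eta, Theta}.
Most parsimonious ingroup topology: ((((Theta,Eta),Alpha),Gamma),(Beta,Epsilon)).
Eta and Theta form a cherry on this tree, so they are sister taxa.

Theta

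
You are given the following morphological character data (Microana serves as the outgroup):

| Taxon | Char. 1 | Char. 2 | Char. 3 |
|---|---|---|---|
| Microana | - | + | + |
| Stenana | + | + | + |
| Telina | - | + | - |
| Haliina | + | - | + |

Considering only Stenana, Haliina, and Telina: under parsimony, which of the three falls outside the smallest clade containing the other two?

Character polarity is set by the outgroup: the derived state is whichever differs from the outgroup's state, so for Char. 2, Char. 3 the derived state is '-', and for the remaining characters it is '+'.
Char. 1: derived state '+' in Haliina and Stenana only — synapomorphy for {Haliina, Stenana}.
Char. 2 (derived state '-') is unique to Haliina (autapomorphy; uninformative for grouping).
Char. 3: derived state '-' in Telina only — an autapomorphy, so it tells us nothing about relationships among taxa.
Most parsimonious ingroup topology: ((Stenana,Haliina),Telina).
Haliina and Stenana share a more recent common ancestor with each other than either does with Telina, so Telina is the least closely related of the three.

Telina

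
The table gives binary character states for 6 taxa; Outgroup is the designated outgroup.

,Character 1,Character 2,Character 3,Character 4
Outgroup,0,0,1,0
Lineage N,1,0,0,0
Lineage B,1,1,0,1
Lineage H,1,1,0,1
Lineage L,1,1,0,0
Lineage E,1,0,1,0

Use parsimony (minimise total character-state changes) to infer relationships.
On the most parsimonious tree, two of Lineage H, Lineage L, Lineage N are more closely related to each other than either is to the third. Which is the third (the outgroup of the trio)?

Lineage N

Character polarity is set by the outgroup: the derived state is whichever differs from the outgroup's state, so for Character 3 the derived state is '0', and for the remaining characters it is '1'.
All ingroup taxa share the derived state '1' for Character 1; it defines the ingroup but does not resolve relationships within it.
Character 2: derived state '1' in Lineage B, Lineage H, and Lineage L only — synapomorphy for {Lineage B, Lineage H, Lineage L}.
Only Lineage B, Lineage H, Lineage L, and Lineage N show the derived state '0' for Character 3, supporting them as a clade.
Only Lineage B and Lineage H show the derived state '1' for Character 4, supporting them as a clade.
Most parsimonious ingroup topology: ((Lineage N,((Lineage B,Lineage H),Lineage L)),Lineage E).
Lineage L and Lineage H share a more recent common ancestor with each other than either does with Lineage N, so Lineage N is the least closely related of the three.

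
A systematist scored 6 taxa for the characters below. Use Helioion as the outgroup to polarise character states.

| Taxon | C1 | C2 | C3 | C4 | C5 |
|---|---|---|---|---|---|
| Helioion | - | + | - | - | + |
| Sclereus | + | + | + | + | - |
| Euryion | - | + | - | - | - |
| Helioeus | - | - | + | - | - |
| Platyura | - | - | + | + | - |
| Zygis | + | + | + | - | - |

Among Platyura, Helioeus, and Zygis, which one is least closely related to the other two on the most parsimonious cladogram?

Character polarity is set by the outgroup: the derived state is whichever differs from the outgroup's state, so for C2, C5 the derived state is '-', and for the remaining characters it is '+'.
C1: derived state '+' in Sclereus and Zygis only — synapomorphy for {Sclereus, Zygis}.
C2 (derived state '-') is shared by Helioeus and Platyura — a synapomorphy uniting that clade.
C3 (derived state '+') is shared by Helioeus, Platyura, Sclereus, and Zygis — a synapomorphy uniting that clade.
C4 (state '+') occurs in Platyura and Sclereus but conflicts with the nesting implied by the other characters — most parsimoniously interpreted as homoplasy.
All ingroup taxa share the derived state '-' for C5; it defines the ingroup but does not resolve relationships within it.
Most parsimonious ingroup topology: (((Sclereus,Zygis),(Helioeus,Platyura)),Euryion).
Platyura and Helioeus share a more recent common ancestor with each other than either does with Zygis, so Zygis is the least closely related of the three.

Zygis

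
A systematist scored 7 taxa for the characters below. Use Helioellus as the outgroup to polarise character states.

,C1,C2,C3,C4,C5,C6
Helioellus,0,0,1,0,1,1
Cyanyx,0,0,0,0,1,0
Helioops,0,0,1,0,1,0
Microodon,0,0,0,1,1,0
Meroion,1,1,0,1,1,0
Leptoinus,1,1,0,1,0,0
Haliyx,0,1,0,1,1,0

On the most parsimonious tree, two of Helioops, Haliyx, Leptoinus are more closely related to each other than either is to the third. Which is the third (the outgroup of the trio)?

Character polarity is set by the outgroup: the derived state is whichever differs from the outgroup's state, so for C3, C5, C6 the derived state is '0', and for the remaining characters it is '1'.
C1 (derived state '1') is shared by Leptoinus and Meroion — a synapomorphy uniting that clade.
C2 (derived state '1') is shared by Haliyx, Leptoinus, and Meroion — a synapomorphy uniting that clade.
Only Cyanyx, Haliyx, Leptoinus, Meroion, and Microodon show the derived state '0' for C3, supporting them as a clade.
C4: derived state '1' in Haliyx, Leptoinus, Meroion, and Microodon only — synapomorphy for {Haliyx, Leptoinus, Meroion, Microodon}.
C5 (derived state '0') is unique to Leptoinus (autapomorphy; uninformative for grouping).
C6 (derived state '0') is shared by all ingroup taxa — unites the whole ingroup.
Most parsimonious ingroup topology: ((Cyanyx,(Microodon,((Meroion,Leptoinus),Haliyx))),Helioops).
Haliyx and Leptoinus share a more recent common ancestor with each other than either does with Helioops, so Helioops is the least closely related of the three.

Helioops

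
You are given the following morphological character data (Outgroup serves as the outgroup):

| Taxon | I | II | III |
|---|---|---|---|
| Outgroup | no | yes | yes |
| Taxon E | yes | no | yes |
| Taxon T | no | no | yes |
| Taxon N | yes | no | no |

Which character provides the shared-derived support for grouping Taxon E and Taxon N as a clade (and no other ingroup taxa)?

Character polarity is set by the outgroup: the derived state is whichever differs from the outgroup's state, so for II, III the derived state is 'no', and for the remaining characters it is 'yes'.
I: derived state 'yes' in Taxon E and Taxon N only — synapomorphy for {Taxon E, Taxon N}.
All ingroup taxa share the derived state 'no' for II; it defines the ingroup but does not resolve relationships within it.
III (derived state 'no') is unique to Taxon N (autapomorphy; uninformative for grouping).
Most parsimonious ingroup topology: ((Taxon E,Taxon N),Taxon T).
The clade {Taxon E, Taxon N} is supported by I: its derived state 'yes' occurs in exactly those taxa and in no other taxon (including the outgroup).

I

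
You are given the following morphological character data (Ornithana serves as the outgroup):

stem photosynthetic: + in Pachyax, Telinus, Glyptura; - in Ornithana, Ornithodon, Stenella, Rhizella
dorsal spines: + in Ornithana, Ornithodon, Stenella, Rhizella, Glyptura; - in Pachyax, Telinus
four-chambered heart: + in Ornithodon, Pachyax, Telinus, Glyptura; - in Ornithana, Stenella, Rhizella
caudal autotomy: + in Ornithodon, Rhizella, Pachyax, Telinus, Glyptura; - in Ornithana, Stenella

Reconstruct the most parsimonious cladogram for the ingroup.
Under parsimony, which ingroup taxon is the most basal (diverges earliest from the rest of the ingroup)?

Character polarity is set by the outgroup: the derived state is whichever differs from the outgroup's state, so for dorsal spines the derived state is '-', and for the remaining characters it is '+'.
stem photosynthetic (derived state '+') is shared by Glyptura, Pachyax, and Telinus — a synapomorphy uniting that clade.
dorsal spines (derived state '-') is shared by Pachyax and Telinus — a synapomorphy uniting that clade.
four-chambered heart (derived state '+') is shared by Glyptura, Ornithodon, Pachyax, and Telinus — a synapomorphy uniting that clade.
Only Glyptura, Ornithodon, Pachyax, Rhizella, and Telinus show the derived state '+' for caudal autotomy, supporting them as a clade.
Most parsimonious ingroup topology: (((Ornithodon,((Pachyax,Telinus),Glyptura)),Rhizella),Stenella).
Stenella is sister to the clade containing all other ingroup taxa, so it is the earliest-diverging (most basal) ingroup lineage.

Stenella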